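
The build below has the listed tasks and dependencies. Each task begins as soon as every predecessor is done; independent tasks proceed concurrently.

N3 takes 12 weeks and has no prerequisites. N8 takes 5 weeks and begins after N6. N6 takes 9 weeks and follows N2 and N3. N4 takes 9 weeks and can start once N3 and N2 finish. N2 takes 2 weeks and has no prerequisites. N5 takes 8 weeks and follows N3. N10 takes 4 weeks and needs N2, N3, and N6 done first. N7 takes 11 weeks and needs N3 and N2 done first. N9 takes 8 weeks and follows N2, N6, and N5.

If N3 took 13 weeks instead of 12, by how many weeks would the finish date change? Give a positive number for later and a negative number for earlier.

Actual critical path: N3→N6→N9 = 12+9+8 = 29 ⇒ 29 weeks.
N3 is on the critical path; changing it to 13 makes that path 30 weeks.
No other chain overtakes it, so the finish is 30 weeks.
Change in finish: 30 − 29 = +1 weeks.

1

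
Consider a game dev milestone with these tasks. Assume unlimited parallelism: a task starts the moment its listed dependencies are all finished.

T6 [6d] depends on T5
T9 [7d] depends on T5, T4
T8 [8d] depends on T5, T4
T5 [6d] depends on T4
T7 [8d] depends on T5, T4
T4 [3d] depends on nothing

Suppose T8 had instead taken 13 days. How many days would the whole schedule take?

As given, the longest chain is T4→T5→T8 = 3+6+8 = 17, so the finish is 17 days.
T8 is on the critical path; changing it to 13 makes that path 22 days.
The critical path is still T4→T5→T8; finish is now 22 days.

22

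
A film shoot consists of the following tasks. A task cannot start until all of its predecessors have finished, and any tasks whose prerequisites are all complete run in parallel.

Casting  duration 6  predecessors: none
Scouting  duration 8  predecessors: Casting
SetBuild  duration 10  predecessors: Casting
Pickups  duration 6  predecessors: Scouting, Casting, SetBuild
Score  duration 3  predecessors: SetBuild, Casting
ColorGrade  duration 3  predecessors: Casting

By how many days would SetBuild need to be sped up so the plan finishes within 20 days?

2

Current finish: 22 days; target: 20.
SetBuild is on every critical path, so each day cut from SetBuild cuts the finish by one (this holds down to a finish of 20).
Need 22 − 20 = 2 days off SetBuild → SetBuild becomes 8 days, finish becomes 20.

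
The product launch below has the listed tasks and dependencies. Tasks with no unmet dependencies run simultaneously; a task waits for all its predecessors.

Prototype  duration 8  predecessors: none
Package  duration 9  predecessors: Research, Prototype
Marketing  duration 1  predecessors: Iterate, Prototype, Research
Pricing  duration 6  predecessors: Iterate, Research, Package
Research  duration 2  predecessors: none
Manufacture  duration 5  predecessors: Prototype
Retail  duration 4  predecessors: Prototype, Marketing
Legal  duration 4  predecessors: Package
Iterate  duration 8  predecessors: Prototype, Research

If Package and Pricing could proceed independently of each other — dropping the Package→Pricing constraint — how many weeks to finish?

22

Original critical path: Prototype→Package→Pricing = 8+9+6 = 23 ⇒ 23 weeks.
Without Package→Pricing, Pricing's earliest start moves from 17 to 16.
New critical path: Prototype→Iterate→Pricing = 8+8+6 = 22 ⇒ 22 weeks.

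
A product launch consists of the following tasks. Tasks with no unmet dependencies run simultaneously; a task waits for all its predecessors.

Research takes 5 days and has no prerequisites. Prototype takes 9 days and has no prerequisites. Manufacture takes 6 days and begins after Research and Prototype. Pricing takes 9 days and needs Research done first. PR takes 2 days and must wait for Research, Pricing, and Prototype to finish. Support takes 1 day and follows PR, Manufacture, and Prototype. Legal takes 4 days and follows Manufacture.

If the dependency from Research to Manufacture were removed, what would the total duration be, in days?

Original critical path: Prototype→Manufacture→Legal = 9+6+4 = 19 ⇒ 19 days.
Dropping Research→Manufacture doesn't change Manufacture's earliest start (9); another predecessor still binds.
After: Prototype→Manufacture→Legal = 9+6+4 = 19 → 19 days.

19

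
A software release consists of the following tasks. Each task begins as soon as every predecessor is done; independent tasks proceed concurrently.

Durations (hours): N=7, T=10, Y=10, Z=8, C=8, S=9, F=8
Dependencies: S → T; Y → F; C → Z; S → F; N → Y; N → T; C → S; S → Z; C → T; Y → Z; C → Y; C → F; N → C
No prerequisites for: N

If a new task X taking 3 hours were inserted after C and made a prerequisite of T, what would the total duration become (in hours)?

Originally the project takes 34 hours.
With X inserted, T now waits for max(S, N, C, X).
New critical path: N→C→S→T = 7+8+9+10 = 34 ⇒ 34 hours.

34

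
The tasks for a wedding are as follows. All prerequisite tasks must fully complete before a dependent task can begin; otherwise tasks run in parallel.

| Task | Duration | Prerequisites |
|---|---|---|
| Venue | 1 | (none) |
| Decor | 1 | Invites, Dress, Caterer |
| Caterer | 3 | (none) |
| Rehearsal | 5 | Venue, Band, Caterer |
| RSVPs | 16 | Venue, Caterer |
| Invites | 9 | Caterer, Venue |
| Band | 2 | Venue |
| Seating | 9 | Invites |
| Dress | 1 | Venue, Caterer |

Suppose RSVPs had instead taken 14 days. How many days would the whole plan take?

As given, the longest chain is Caterer→Invites→Seating = 3+9+9 = 21, so the finish is 21 days.
RSVPs is off the critical path — its longest chain is 19 days, giving 2 of slack.
The critical path is still Caterer→Invites→Seating; finish is now 21 days.

21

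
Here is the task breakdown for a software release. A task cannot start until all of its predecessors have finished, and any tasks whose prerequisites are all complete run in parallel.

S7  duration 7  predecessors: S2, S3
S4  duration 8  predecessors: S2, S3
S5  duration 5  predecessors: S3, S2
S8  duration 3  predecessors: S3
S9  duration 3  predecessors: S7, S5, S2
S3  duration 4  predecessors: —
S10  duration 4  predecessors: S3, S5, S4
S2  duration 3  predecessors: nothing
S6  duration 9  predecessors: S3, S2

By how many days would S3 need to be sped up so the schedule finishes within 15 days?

1

Current finish: 16 days; target: 15.
S3 is on every critical path, so each day cut from S3 cuts the finish by one (this holds down to a finish of 15).
Need 16 − 15 = 1 day off S3 → S3 becomes 3 days, finish becomes 15.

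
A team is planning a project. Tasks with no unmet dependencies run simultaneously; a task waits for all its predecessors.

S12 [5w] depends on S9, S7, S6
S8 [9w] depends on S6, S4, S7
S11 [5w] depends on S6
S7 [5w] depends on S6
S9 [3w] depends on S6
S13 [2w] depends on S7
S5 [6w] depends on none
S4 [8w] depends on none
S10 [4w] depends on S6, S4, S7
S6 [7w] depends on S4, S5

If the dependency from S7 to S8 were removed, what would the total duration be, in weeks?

25

Before: longest chain S4→S6→S7→S8 = 8+7+5+9 = 29, finish 29.
Without S7→S8, S8's earliest start moves from 20 to 15.
New critical path: S4→S6→S7→S12 = 8+7+5+5 = 25 ⇒ 25 weeks.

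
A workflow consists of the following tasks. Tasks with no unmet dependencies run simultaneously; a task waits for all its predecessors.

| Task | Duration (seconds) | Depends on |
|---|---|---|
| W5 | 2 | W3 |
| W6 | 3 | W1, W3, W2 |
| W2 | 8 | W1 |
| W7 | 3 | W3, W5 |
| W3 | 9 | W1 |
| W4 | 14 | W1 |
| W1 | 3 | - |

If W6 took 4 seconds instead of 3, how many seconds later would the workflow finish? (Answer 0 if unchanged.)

0

Actual critical path: W1→W3→W5→W7 = 3+9+2+3 = 17 ⇒ 17 seconds.
The longest path through W6 is only 15 seconds, so W6 has float 2.
The critical path is still W1→W3→W5→W7; finish is now 17 seconds.
Change in finish: 17 − 17 = +0 seconds.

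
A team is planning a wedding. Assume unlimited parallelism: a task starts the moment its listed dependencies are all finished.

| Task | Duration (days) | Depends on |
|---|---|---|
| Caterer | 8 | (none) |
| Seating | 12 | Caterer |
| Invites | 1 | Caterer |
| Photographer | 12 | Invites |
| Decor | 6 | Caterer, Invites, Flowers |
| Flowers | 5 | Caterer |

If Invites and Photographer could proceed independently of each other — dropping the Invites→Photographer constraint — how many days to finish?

Before: longest chain Caterer→Invites→Photographer = 8+1+12 = 21, finish 21.
Without Invites→Photographer, Photographer's earliest start moves from 9 to 0.
After: Caterer→Seating = 8+12 = 20 → 20 days.

20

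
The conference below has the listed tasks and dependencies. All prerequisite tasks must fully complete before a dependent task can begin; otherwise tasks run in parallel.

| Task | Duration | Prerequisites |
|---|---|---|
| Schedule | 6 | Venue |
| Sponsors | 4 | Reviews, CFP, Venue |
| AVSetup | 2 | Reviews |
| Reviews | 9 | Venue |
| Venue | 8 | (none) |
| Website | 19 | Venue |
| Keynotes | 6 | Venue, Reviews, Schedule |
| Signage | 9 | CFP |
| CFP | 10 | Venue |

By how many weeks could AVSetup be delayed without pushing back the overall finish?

8

Critical path: Venue→CFP→Signage = 8+10+9 = 27, so the finish is 27 weeks.
Longest path through AVSetup: 19 weeks (earliest finish 19, latest finish 27).
Float = 27 − 19 = 8.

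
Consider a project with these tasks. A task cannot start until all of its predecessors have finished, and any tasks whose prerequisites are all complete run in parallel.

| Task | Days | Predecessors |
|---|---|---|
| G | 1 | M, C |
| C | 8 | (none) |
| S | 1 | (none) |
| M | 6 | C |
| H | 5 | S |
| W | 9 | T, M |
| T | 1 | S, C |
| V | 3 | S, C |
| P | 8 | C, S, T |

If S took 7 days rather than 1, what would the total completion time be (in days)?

23

Critical path before the change: C→M→W = 8+6+9 = 23 giving 23 days.
S is off the critical path — its longest chain is 11 days, giving 12 of slack.
That remains the longest chain; total 23 days.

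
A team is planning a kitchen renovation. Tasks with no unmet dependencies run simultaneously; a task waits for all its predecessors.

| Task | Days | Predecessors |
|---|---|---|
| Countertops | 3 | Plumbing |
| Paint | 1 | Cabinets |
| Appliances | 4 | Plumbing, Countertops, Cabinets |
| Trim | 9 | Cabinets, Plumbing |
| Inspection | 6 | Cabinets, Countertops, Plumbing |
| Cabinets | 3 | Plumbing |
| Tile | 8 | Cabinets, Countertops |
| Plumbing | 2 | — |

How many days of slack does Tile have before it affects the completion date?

1

Plumbing→Cabinets→Trim = 2+3+9 = 14 sets the makespan at 14 days.
Tile finishes as early as 13 and must finish by 14.
So Tile can slip 14 − 13 = 1 day.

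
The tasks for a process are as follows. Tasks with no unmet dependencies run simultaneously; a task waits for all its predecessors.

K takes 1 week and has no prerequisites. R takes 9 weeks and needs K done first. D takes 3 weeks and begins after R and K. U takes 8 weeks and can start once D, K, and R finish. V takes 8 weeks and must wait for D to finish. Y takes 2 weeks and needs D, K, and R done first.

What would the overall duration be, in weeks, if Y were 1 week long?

21

The binding path is K→R→D→U = 1+9+3+8 = 21; finish at 21 weeks.
Y has 6 weeks of float (longest path through it is 15).
No other chain overtakes it, so the finish is 21 weeks.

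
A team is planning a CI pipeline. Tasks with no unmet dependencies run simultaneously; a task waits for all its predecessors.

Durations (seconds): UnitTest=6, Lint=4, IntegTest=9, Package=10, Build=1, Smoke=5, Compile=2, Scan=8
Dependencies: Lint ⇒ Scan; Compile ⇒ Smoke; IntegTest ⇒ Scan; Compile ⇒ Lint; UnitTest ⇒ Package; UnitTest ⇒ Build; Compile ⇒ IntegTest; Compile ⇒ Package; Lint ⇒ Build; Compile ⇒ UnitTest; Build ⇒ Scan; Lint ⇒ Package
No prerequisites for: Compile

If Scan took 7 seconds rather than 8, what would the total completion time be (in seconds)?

18

The binding path is Compile→IntegTest→Scan = 2+9+8 = 19; finish at 19 seconds.
Scan is on the critical path; changing it to 7 makes that path 18 seconds.
Now Compile→UnitTest→Package = 2+6+10 = 18 is longest, so the finish becomes 18 seconds.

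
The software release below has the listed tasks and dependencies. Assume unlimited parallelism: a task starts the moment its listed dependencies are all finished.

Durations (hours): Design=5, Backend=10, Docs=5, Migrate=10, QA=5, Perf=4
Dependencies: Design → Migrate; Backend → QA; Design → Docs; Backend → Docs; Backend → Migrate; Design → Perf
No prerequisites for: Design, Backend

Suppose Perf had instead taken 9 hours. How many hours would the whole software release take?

Actual critical path: Backend→Migrate = 10+10 = 20 ⇒ 20 hours.
The longest path through Perf is only 9 hours, so Perf has float 11.
The critical path is still Backend→Migrate; finish is now 20 hours.

20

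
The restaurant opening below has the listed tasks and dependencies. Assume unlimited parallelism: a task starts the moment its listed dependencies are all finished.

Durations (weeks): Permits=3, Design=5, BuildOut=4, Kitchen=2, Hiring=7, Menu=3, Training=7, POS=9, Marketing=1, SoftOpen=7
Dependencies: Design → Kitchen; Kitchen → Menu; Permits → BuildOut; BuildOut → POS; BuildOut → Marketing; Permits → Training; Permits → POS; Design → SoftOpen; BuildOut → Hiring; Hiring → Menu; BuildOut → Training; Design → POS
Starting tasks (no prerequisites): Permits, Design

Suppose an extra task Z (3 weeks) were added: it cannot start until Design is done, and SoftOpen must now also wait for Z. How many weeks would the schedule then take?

Originally the schedule takes 17 weeks.
With Z inserted, SoftOpen now waits for max(Design, Z).
New critical path: Permits→BuildOut→Hiring→Menu = 3+4+7+3 = 17 ⇒ 17 weeks.

17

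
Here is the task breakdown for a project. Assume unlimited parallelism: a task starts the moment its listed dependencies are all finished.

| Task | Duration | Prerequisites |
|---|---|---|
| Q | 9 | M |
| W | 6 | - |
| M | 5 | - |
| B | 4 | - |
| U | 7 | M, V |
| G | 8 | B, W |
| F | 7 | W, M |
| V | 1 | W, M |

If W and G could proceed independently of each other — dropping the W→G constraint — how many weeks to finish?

14

Original critical path: W→V→U = 6+1+7 = 14 ⇒ 14 weeks.
Without W→G, G's earliest start moves from 6 to 4.
New critical path: W→V→U = 6+1+7 = 14 ⇒ 14 weeks.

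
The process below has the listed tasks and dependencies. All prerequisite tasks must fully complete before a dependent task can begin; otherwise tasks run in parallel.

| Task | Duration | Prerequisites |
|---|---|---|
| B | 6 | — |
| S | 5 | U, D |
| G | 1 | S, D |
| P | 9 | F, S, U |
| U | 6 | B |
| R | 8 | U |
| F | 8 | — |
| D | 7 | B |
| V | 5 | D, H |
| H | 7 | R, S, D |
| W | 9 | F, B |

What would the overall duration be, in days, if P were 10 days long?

The binding path is B→U→R→H→V = 6+6+8+7+5 = 32; finish at 32 days.
The longest path through P is only 27 days, so P has float 5.
That remains the longest chain; total 32 days.

32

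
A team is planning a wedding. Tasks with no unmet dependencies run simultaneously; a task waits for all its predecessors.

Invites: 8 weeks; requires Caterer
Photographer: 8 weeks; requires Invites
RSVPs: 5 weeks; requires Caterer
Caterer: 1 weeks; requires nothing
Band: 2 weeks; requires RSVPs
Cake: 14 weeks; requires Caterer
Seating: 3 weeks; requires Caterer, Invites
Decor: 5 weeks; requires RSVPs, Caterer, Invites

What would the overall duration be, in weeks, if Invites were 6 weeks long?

15

Actual critical path: Caterer→Invites→Photographer = 1+8+8 = 17 ⇒ 17 weeks.
Invites is on the critical path; changing it to 6 makes that path 15 weeks.
That remains the longest chain; total 15 weeks.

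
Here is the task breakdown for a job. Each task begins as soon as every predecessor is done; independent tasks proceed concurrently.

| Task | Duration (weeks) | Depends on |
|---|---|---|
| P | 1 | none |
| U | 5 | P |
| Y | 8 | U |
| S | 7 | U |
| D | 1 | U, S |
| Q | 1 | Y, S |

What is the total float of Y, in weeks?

0

The longest chain is P→U→Y→Q = 1+5+8+1 = 15; overall finish 15 weeks.
Y finishes as early as 14 and must finish by 14.
So Y can slip 14 − 14 = 0 weeks.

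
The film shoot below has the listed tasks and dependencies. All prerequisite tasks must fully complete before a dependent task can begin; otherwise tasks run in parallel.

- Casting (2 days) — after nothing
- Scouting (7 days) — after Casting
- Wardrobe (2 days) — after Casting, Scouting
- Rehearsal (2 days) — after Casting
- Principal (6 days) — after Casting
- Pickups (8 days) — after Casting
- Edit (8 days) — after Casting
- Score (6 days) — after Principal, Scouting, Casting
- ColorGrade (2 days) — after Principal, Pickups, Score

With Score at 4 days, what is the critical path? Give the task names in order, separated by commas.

Critical path before the change: Casting→Scouting→Score→ColorGrade = 2+7+6+2 = 17 giving 17 days.
Score lies on that path, so at 4 days the path becomes 15 days.
No other chain overtakes it, so the finish is 15 days.

Casting, Scouting, Score, ColorGrade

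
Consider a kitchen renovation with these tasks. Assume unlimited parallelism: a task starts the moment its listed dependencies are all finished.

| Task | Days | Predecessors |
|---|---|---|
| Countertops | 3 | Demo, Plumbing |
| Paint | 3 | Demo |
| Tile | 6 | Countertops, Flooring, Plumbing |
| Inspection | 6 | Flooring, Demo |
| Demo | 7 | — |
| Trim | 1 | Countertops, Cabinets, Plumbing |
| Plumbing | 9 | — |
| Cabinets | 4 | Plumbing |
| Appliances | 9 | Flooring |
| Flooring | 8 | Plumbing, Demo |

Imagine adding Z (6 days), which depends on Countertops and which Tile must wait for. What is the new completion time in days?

26

Originally the plan takes 26 days.
With Z inserted, Tile now waits for max(Countertops, Flooring, Plumbing, Z).
New critical path: Plumbing→Flooring→Appliances = 9+8+9 = 26 ⇒ 26 days.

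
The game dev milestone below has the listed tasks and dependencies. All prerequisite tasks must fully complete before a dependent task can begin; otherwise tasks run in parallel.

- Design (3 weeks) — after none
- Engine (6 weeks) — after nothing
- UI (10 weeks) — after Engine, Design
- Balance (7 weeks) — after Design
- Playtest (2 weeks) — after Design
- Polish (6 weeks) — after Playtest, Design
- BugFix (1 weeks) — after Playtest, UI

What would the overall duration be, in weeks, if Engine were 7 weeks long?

18

Actual critical path: Engine→UI→BugFix = 6+10+1 = 17 ⇒ 17 weeks.
Engine lies on that path, so at 7 weeks the path becomes 18 weeks.
No other chain overtakes it, so the finish is 18 weeks.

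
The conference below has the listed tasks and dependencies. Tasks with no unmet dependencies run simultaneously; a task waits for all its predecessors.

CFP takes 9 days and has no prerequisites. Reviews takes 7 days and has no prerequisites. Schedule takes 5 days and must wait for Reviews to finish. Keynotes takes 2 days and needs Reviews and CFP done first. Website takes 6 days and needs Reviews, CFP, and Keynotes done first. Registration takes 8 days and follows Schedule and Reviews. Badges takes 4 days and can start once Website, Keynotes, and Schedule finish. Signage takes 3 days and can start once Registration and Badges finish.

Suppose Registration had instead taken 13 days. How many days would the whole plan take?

Baseline: CFP→Keynotes→Website→Badges→Signage = 9+2+6+4+3 = 24 → 24 days.
Registration has 1 day of float (longest path through it is 23).
The binding chain switches to Reviews→Schedule→Registration→Signage = 7+5+13+3 = 28; finish 28 days.

28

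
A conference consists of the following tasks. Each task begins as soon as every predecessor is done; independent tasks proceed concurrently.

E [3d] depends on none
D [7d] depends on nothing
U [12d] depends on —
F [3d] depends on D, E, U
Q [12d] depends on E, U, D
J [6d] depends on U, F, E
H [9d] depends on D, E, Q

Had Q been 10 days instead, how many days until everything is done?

31

Critical path before the change: U→Q→H = 12+12+9 = 33 giving 33 days.
Q is on the critical path; changing it to 10 makes that path 31 days.
The critical path is still U→Q→H; finish is now 31 days.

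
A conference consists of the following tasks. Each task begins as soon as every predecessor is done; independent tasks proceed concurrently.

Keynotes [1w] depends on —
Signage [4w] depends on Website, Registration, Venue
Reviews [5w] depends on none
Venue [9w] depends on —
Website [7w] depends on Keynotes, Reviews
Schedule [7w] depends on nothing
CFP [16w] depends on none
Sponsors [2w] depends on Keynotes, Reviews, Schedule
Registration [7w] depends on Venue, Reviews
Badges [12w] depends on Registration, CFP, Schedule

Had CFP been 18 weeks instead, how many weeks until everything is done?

The binding path is CFP→Badges = 16+12 = 28; finish at 28 weeks.
Since CFP is critical, the +2 change carries straight to that chain (now 30 weeks).
The critical path is still CFP→Badges; finish is now 30 weeks.

30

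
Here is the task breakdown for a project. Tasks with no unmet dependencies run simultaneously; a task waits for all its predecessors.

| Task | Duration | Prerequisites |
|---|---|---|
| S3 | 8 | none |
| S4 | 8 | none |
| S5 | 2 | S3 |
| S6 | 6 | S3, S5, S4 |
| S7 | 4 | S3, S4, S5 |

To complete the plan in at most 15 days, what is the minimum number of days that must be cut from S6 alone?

1

Current finish: 16 days; target: 15.
S6 is on every critical path, so each day cut from S6 cuts the finish by one (this holds down to a finish of 14).
Need 16 − 15 = 1 day off S6 → S6 becomes 5 days, finish becomes 15.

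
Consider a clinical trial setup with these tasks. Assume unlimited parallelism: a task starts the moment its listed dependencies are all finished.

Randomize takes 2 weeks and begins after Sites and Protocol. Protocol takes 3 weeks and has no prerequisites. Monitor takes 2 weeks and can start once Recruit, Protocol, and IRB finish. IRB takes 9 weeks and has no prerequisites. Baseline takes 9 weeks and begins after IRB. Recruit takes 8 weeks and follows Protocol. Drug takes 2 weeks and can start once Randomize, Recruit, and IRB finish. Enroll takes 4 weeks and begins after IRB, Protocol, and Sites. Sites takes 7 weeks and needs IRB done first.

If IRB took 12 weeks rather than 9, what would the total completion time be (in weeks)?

As given, the longest chain is IRB→Sites→Randomize→Drug = 9+7+2+2 = 20, so the finish is 20 weeks.
Since IRB is critical, the +3 change carries straight to that chain (now 23 weeks).
No other chain overtakes it, so the finish is 23 weeks.

23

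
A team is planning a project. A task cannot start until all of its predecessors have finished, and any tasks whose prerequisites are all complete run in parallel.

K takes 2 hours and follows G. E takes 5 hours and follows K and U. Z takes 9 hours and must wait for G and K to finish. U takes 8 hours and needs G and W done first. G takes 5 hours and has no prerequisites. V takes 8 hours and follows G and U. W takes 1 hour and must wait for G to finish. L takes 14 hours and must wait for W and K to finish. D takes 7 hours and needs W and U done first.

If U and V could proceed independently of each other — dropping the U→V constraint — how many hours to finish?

21

Original critical path: G→W→U→V = 5+1+8+8 = 22 ⇒ 22 hours.
Without U→V, V's earliest start moves from 14 to 5.
New critical path: G→W→U→D = 5+1+8+7 = 21 ⇒ 21 hours.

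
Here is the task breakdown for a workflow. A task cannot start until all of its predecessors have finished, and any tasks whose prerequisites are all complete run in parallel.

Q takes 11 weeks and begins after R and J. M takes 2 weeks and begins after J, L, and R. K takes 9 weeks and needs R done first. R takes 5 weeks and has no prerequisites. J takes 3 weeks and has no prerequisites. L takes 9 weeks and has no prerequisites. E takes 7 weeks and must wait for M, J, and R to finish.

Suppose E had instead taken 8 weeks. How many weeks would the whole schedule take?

Baseline: L→M→E = 9+2+7 = 18 → 18 weeks.
E lies on that path, so at 8 weeks the path becomes 19 weeks.
That remains the longest chain; total 19 weeks.

19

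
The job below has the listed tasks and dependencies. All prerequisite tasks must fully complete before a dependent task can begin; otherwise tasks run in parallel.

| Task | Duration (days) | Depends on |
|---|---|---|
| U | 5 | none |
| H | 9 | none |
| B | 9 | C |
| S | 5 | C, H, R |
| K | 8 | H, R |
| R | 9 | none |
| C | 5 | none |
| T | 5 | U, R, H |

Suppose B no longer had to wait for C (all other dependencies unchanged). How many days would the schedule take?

17

With the dependency in place, R→K = 9+8 = 17 sets the finish at 17 days.
Without C→B, B's earliest start moves from 5 to 0.
After: R→K = 9+8 = 17 → 17 days.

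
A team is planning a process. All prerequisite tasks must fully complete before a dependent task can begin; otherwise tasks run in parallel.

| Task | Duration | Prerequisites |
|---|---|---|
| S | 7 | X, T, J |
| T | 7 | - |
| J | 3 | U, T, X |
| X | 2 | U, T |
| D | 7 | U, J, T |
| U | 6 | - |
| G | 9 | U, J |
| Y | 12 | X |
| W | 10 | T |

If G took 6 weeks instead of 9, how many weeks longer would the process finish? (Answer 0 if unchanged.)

Actual critical path: T→X→J→G = 7+2+3+9 = 21 ⇒ 21 weeks.
Since G is critical, the -3 change carries straight to that chain (now 18 weeks).
The binding chain switches to T→X→Y = 7+2+12 = 21; finish 21 weeks.
Change in finish: 21 − 21 = +0 weeks.

0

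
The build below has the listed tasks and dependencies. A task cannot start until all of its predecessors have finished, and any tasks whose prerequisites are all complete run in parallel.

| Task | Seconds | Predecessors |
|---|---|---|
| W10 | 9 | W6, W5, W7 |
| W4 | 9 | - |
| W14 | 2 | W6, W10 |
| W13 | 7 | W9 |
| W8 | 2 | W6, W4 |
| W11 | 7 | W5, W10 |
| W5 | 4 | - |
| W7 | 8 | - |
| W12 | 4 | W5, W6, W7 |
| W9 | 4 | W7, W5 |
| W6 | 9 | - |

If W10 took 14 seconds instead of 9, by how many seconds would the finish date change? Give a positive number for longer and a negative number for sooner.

5

Critical path before the change: W6→W10→W11 = 9+9+7 = 25 giving 25 seconds.
W10 lies on that path, so at 14 seconds the path becomes 30 seconds.
No other chain overtakes it, so the finish is 30 seconds.
Change in finish: 30 − 25 = +5 seconds.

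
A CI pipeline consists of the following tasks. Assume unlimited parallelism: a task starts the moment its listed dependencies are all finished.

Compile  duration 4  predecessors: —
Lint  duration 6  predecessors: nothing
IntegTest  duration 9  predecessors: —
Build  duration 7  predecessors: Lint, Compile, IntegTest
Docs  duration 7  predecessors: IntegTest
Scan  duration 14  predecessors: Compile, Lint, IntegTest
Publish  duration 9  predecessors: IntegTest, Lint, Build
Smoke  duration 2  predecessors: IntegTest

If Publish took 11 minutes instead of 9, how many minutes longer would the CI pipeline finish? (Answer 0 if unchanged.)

Actual critical path: IntegTest→Build→Publish = 9+7+9 = 25 ⇒ 25 minutes.
Since Publish is critical, the +2 change carries straight to that chain (now 27 minutes).
The critical path is still IntegTest→Build→Publish; finish is now 27 minutes.
Change in finish: 27 − 25 = +2 minutes.

2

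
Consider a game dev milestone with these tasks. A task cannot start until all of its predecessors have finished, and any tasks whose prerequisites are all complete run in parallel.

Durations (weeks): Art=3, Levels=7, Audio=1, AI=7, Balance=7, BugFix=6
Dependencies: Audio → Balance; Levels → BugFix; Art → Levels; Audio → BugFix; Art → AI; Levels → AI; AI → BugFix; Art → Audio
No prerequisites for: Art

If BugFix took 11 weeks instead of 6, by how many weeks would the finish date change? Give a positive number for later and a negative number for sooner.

Baseline: Art→Levels→AI→BugFix = 3+7+7+6 = 23 → 23 weeks.
Since BugFix is critical, the +5 change carries straight to that chain (now 28 weeks).
The critical path is still Art→Levels→AI→BugFix; finish is now 28 weeks.
Change in finish: 28 − 23 = +5 weeks.

5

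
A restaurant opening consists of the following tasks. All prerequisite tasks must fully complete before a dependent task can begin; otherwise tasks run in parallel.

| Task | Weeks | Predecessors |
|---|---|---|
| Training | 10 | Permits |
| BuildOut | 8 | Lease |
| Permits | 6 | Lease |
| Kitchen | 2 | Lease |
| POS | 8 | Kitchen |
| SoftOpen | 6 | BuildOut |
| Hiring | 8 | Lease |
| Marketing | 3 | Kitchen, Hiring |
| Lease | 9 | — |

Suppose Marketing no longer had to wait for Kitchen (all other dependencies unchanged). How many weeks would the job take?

25

With the dependency in place, Lease→Permits→Training = 9+6+10 = 25 sets the finish at 25 weeks.
Dropping Kitchen→Marketing doesn't change Marketing's earliest start (17); another predecessor still binds.
New critical path: Lease→Permits→Training = 9+6+10 = 25 ⇒ 25 weeks.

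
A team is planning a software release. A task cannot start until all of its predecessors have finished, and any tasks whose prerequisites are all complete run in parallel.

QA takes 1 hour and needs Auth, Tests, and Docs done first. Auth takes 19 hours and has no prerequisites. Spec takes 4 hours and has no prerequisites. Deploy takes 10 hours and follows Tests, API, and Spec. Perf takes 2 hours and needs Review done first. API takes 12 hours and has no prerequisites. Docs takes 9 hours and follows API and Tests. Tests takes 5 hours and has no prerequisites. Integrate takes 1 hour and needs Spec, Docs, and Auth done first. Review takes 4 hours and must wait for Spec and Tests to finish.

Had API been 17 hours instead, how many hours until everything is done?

27

Baseline: API→Docs→QA = 12+9+1 = 22 → 22 hours.
Since API is critical, the +5 change carries straight to that chain (now 27 hours).
The critical path is still API→Docs→QA; finish is now 27 hours.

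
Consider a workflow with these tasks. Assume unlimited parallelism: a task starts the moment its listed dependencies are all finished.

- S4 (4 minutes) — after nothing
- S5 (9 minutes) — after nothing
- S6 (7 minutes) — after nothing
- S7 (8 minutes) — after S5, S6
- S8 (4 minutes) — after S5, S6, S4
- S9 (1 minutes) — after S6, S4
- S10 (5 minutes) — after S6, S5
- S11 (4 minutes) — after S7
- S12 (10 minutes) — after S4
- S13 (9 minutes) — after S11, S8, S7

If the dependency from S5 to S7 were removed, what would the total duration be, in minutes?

With the dependency in place, S5→S7→S11→S13 = 9+8+4+9 = 30 sets the finish at 30 minutes.
Without S5→S7, S7's earliest start moves from 9 to 7.
The longest chain is now S6→S7→S11→S13 = 7+8+4+9 = 28, so the schedule takes 28 minutes.

28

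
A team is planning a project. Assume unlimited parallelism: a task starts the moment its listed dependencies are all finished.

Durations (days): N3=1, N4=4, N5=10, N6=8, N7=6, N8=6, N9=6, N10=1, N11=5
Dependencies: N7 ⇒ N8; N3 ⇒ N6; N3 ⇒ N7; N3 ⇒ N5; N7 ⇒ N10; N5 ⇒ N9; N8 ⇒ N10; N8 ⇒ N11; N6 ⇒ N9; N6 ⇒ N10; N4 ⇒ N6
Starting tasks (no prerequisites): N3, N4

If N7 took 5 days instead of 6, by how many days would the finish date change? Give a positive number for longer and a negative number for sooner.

Actual critical path: N3→N7→N8→N11 = 1+6+6+5 = 18 ⇒ 18 days.
N7 lies on that path, so at 5 days the path becomes 17 days.
The binding chain switches to N4→N6→N9 = 4+8+6 = 18; finish 18 days.
Change in finish: 18 − 18 = +0 days.

0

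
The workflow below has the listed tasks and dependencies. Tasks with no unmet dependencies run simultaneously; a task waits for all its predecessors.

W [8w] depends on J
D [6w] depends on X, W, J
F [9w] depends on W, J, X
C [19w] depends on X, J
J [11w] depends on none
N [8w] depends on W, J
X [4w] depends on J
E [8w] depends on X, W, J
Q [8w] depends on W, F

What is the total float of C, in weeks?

J→W→F→Q = 11+8+9+8 = 36 sets the makespan at 36 weeks.
Longest path through C: 34 weeks (earliest finish 34, latest finish 36).
Float = 36 − 34 = 2.

2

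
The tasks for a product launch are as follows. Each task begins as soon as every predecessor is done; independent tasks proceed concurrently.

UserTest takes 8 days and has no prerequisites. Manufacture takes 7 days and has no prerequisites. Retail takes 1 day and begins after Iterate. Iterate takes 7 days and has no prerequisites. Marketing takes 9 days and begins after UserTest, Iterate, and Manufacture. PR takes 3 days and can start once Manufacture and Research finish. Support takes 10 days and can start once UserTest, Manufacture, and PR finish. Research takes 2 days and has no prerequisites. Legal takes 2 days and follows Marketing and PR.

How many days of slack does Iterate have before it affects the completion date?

2

The longest chain is Manufacture→PR→Support = 7+3+10 = 20; overall finish 20 days.
The longest chain containing Iterate totals 18 days.
Float = 20 − 18 = 2.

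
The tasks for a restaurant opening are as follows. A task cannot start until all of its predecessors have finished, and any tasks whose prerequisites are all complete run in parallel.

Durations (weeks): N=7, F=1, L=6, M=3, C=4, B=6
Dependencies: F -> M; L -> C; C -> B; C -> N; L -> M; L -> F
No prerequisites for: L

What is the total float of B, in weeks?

L→C→N = 6+4+7 = 17 sets the makespan at 17 weeks.
The longest chain containing B totals 16 weeks.
Slack of B = 11 − 10 = 1 week.

1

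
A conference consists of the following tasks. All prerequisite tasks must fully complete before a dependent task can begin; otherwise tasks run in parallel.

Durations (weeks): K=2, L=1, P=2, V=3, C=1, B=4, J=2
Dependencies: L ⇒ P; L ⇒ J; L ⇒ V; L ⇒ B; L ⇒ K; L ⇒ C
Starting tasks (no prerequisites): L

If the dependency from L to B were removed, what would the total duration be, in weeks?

4

Before: longest chain L→B = 1+4 = 5, finish 5.
Without L→B, B's earliest start moves from 1 to 0.
After: L→V = 1+3 = 4 → 4 weeks.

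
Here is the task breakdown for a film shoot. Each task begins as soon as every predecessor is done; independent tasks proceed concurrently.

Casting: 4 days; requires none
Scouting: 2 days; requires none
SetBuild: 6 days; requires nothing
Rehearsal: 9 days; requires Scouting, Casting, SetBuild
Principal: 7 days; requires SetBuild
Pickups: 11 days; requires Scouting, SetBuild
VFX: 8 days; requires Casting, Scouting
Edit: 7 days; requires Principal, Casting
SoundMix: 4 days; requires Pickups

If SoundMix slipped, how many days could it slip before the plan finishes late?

Critical path: SetBuild→Pickups→SoundMix = 6+11+4 = 21, so the finish is 21 days.
The longest chain containing SoundMix totals 21 days.
So SoundMix can slip 21 − 21 = 0 days.

0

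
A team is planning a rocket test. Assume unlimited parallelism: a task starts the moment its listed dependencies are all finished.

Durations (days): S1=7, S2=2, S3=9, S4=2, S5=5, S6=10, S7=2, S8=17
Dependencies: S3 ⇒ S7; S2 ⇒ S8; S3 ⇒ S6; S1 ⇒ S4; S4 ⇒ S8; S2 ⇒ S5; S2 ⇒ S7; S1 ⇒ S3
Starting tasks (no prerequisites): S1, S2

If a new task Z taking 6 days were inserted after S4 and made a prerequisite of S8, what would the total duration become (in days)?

32

Originally the rocket test takes 26 days.
With Z inserted, S8 now waits for max(S4, S2, Z).
New critical path: S1→S4→Z→S8 = 7+2+6+17 = 32 ⇒ 32 days.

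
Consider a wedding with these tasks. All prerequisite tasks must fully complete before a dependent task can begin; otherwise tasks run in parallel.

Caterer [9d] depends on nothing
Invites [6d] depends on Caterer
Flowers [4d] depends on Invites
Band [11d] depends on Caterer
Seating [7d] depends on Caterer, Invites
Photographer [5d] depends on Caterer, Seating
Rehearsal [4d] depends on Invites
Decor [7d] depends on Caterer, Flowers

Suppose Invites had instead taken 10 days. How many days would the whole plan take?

31

As given, the longest chain is Caterer→Invites→Seating→Photographer = 9+6+7+5 = 27, so the finish is 27 days.
Invites is on the critical path; changing it to 10 makes that path 31 days.
No other chain overtakes it, so the finish is 31 days.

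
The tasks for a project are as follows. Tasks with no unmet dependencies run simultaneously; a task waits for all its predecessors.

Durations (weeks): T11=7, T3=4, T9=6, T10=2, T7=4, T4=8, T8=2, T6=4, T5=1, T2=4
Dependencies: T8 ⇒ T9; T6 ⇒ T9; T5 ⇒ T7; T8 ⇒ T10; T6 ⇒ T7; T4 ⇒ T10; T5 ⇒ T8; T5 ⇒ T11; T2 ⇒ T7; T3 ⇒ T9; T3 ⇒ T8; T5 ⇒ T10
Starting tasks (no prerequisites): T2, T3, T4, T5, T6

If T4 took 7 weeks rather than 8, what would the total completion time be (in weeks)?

12

Critical path before the change: T3→T8→T9 = 4+2+6 = 12 giving 12 weeks.
The longest path through T4 is only 10 weeks, so T4 has float 2.
That remains the longest chain; total 12 weeks.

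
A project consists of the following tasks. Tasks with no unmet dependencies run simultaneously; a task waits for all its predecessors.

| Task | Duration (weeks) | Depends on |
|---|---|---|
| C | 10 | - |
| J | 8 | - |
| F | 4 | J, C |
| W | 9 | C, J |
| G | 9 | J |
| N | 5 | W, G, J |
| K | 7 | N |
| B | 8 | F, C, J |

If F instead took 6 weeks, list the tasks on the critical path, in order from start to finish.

C, W, N, K

As given, the longest chain is C→W→N→K = 10+9+5+7 = 31, so the finish is 31 weeks.
F is off the critical path — its longest chain is 22 weeks, giving 9 of slack.
That remains the longest chain; total 31 weeks.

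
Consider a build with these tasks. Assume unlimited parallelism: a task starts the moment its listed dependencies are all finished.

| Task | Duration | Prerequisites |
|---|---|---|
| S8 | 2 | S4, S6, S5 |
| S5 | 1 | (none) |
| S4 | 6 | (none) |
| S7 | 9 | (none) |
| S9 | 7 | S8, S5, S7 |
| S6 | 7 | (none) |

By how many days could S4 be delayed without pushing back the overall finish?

The longest chain is S6→S8→S9 = 7+2+7 = 16; overall finish 16 days.
The longest chain containing S4 totals 15 days.
Float = 16 − 15 = 1.

1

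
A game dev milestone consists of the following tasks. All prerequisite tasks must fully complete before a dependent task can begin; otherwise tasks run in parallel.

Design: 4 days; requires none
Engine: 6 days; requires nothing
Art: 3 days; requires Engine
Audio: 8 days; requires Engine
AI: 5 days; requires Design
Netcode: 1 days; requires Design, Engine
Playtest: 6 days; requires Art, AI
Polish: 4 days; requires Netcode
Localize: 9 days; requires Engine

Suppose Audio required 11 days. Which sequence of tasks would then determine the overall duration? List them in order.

Critical path before the change: Design→AI→Playtest = 4+5+6 = 15 giving 15 days.
Audio is off the critical path — its longest chain is 14 days, giving 1 of slack.
Now Engine→Audio = 6+11 = 17 is longest, so the finish becomes 17 days.

Engine, Audio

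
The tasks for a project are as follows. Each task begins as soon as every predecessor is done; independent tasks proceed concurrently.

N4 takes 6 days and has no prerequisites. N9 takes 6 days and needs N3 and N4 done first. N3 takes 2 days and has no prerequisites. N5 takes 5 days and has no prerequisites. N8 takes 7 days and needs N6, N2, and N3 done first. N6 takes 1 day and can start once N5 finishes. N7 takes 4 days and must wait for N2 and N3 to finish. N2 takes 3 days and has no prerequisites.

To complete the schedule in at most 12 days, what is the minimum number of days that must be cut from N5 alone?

Current finish: 13 days; target: 12.
N5 is on every critical path, so each day cut from N5 cuts the finish by one (this holds down to a finish of 12).
Need 13 − 12 = 1 day off N5 → N5 becomes 4 days, finish becomes 12.

1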